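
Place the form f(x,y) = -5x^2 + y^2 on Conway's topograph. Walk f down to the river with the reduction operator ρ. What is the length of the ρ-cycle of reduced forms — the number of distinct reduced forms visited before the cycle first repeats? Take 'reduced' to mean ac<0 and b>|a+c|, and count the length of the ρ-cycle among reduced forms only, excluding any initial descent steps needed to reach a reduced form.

D = 20, ⌊√D⌋ = 4
descent: ρ → (1,4,-1)  [lands on river]
river: ρ → (-1,4,1)
ρ-cycle length = 2 (tail of 1 descent step not counted)

2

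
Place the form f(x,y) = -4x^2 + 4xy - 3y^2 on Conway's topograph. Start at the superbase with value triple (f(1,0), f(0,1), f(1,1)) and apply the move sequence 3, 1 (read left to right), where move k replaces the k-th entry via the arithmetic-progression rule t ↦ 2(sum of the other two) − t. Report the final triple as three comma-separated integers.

start (-4,-3,-3) = (f(1,0),f(0,1),f(1,1))
replace slot 3: 2·((-4)+(-3)) − (-3) = -11 → (-4,-3,-11)
replace slot 1: 2·((-3)+(-11)) − (-4) = -24 → (-24,-3,-11)

-24,-3,-11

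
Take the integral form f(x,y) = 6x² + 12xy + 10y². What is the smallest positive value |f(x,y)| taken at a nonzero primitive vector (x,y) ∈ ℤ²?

translate: b→0 (≡12 mod 12), so (6,12,10)→(6,0,4)
flip: (6,0,4)→(4,0,6)
reduced (well bottom): (4,0,6) with a≤c, −a<b≤a
well minimum = a = 4

4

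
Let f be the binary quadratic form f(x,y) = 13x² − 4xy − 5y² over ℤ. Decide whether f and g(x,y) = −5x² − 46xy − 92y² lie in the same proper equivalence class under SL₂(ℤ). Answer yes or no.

D₁ = 276, D₂ = 276
river cycle of f (length 8): (-5, 14, 4), (4, 10, -11), (-11, 12, 3), (3, 12, -11), (-11, 10, 4), (4, 14, -5), (-5, 16, 1), (1, 16, -5)
river cycle of g (length 8): (-5, 14, 4), (4, 10, -11), (-11, 12, 3), (3, 12, -11), (-11, 10, 4), (4, 14, -5), (-5, 16, 1), (1, 16, -5)
cycles coincide ⇒ equivalent

yes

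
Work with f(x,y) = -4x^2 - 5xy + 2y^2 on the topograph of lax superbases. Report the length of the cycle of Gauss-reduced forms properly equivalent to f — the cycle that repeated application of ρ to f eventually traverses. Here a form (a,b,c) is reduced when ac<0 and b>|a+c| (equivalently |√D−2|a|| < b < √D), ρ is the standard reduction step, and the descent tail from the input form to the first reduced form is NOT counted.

D = 57, ⌊√D⌋ = 7
descent: ρ → (2,5,-4)  [lands on river]
river: ρ → (-4,3,3)
river: ρ → (3,3,-4)
river: ρ → (-4,5,2)
river: ρ → (2,7,-1)
river: ρ → (-1,7,2)
ρ-cycle length = 6 (tail of 1 descent step not counted)

6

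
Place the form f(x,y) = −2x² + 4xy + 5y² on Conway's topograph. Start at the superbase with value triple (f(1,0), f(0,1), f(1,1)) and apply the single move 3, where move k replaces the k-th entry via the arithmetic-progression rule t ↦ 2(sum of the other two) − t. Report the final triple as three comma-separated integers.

start (-2,5,7) = (f(1,0),f(0,1),f(1,1))
replace slot 3: 2·((-2)+5) − 7 = -1 → (-2,5,-1)

-2,5,-1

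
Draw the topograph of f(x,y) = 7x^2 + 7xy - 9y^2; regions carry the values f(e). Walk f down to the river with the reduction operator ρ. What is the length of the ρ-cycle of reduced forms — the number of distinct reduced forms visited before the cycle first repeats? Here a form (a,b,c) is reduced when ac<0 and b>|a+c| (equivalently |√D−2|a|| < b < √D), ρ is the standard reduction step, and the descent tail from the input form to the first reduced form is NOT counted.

D = 301, ⌊√D⌋ = 17
river: ρ → (-9,11,5)
river: ρ → (5,9,-11)
river: ρ → (-11,13,3)
river: ρ → (3,17,-1)
river: ρ → (-1,17,3)
river: ρ → (3,13,-11)
river: ρ → (-11,9,5)
river: ρ → (5,11,-9)
river: ρ → (-9,7,7)
river: ρ → (7,7,-9)
ρ-cycle length = 10 (tail of 0 descent steps not counted)

10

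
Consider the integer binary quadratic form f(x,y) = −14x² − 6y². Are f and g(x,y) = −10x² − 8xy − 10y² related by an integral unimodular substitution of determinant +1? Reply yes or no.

D₁ = -336, D₂ = -336
f is negative-definite; reduce −f:
−f: flip: (14,0,6)→(6,0,14)
−f: reduced (well bottom): (6,0,14) with a≤c, −a<b≤a
flip sign back: reduced form of f is (-6,0,-14)
g is negative-definite; reduce −g:
−g: reduced (well bottom): (10,8,10) with a≤c, −a<b≤a
flip sign back: reduced form of g is (-10,-8,-10)
reduced forms (-6, 0, -14) vs (-10, -8, -10) ⇒ inequivalent

no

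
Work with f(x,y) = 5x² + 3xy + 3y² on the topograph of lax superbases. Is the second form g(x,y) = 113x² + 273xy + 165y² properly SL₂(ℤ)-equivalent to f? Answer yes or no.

D₁ = -51, D₂ = -51
f: flip: (5,3,3)→(3,-3,5)
f: translate: b→3 (≡-3 mod 6), so (3,-3,5)→(3,3,5)
f: reduced (well bottom): (3,3,5) with a≤c, −a<b≤a
g: translate: b→47 (≡273 mod 226), so (113,273,165)→(113,47,5)
g: flip: (113,47,5)→(5,-47,113)
g: translate: b→3 (≡-47 mod 10), so (5,-47,113)→(5,3,3)
g: flip: (5,3,3)→(3,-3,5)
g: translate: b→3 (≡-3 mod 6), so (3,-3,5)→(3,3,5)
g: reduced (well bottom): (3,3,5) with a≤c, −a<b≤a
reduced forms (3, 3, 5) vs (3, 3, 5) ⇒ equivalent

yes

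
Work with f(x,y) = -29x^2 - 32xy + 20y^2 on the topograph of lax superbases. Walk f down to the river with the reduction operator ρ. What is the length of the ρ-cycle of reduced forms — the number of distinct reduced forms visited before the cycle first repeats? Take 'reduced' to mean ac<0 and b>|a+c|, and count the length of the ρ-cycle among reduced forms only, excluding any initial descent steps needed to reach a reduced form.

D = 3344, ⌊√D⌋ = 57
descent: ρ → (20,32,-29)  [lands on river]
river: ρ → (-29,26,23)
river: ρ → (23,20,-32)
river: ρ → (-32,44,11)
river: ρ → (11,44,-32)
river: ρ → (-32,20,23)
river: ρ → (23,26,-29)
river: ρ → (-29,32,20)
river: ρ → (20,48,-13)
river: ρ → (-13,56,4)
river: ρ → (4,56,-13)
river: ρ → (-13,48,20)
ρ-cycle length = 12 (tail of 1 descent step not counted)

12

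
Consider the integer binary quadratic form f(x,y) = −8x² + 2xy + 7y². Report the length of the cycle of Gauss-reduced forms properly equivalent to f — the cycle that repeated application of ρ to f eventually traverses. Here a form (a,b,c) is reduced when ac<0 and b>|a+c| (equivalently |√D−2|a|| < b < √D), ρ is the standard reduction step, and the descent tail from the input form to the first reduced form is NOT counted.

D = 228, ⌊√D⌋ = 15
river: ρ → (7,12,-3)
river: ρ → (-3,12,7)
river: ρ → (7,2,-8)
river: ρ → (-8,14,1)
river: ρ → (1,14,-8)
river: ρ → (-8,2,7)
ρ-cycle length = 6 (tail of 0 descent steps not counted)

6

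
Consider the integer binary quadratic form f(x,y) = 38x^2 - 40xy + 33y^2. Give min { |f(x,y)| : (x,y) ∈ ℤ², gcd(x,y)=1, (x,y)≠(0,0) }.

translate: b→36 (≡-40 mod 76), so (38,-40,33)→(38,36,31)
flip: (38,36,31)→(31,-36,38)
translate: b→26 (≡-36 mod 62), so (31,-36,38)→(31,26,33)
reduced (well bottom): (31,26,33) with a≤c, −a<b≤a
well minimum = a = 31

31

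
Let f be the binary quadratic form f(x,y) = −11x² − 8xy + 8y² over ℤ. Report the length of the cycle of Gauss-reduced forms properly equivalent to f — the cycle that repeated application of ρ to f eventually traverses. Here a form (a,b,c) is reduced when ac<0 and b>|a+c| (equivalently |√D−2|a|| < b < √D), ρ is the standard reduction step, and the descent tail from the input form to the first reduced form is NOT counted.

D = 416, ⌊√D⌋ = 20
descent: ρ → (8,8,-11)  [lands on river]
river: ρ → (-11,14,5)
river: ρ → (5,16,-8)
river: ρ → (-8,16,5)
river: ρ → (5,14,-11)
river: ρ → (-11,8,8)
ρ-cycle length = 6 (tail of 1 descent step not counted)

6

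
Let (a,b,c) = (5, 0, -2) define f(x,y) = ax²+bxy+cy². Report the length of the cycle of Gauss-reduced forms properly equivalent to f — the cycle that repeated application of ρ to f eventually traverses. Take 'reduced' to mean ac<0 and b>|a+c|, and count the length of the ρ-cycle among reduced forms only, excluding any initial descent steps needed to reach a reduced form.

D = 40, ⌊√D⌋ = 6
descent: ρ → (-2,4,3)  [lands on river]
river: ρ → (3,2,-3)
river: ρ → (-3,4,2)
river: ρ → (2,4,-3)
river: ρ → (-3,2,3)
river: ρ → (3,4,-2)
ρ-cycle length = 6 (tail of 1 descent step not counted)

6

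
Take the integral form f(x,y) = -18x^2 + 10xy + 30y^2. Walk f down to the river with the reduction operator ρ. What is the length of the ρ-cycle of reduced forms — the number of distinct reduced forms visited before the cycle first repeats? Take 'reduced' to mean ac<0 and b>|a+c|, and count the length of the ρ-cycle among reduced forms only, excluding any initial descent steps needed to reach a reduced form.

D = 2260, ⌊√D⌋ = 47
descent: ρ → (30,-10,-18)
descent: ρ → (-18,46,2)  [lands on river]
river: ρ → (2,46,-18)
river: ρ → (-18,26,22)
river: ρ → (22,18,-22)
river: ρ → (-22,26,18)
river: ρ → (18,46,-2)
river: ρ → (-2,46,18)
river: ρ → (18,26,-22)
river: ρ → (-22,18,22)
river: ρ → (22,26,-18)
ρ-cycle length = 10 (tail of 2 descent steps not counted)

10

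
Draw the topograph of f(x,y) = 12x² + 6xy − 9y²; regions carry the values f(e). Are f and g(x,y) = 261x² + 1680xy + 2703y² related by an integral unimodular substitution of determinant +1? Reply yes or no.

D₁ = 468, D₂ = 468
river cycle of f (length 10): (-9, 12, 9), (9, 6, -12), (-12, 18, 3), (3, 18, -12), (-12, 6, 9), (9, 12, -9), (-9, 6, 12), (12, 18, -3), (-3, 18, 12), (12, 6, -9)
river cycle of g (length 10): (12, 6, -9), (-9, 12, 9), (9, 6, -12), (-12, 18, 3), (3, 18, -12), (-12, 6, 9), (9, 12, -9), (-9, 6, 12), (12, 18, -3), (-3, 18, 12)
cycles coincide ⇒ equivalent

yes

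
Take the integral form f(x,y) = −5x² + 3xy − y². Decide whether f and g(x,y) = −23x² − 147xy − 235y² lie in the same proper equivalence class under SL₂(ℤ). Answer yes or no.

D₁ = -11, D₂ = -11
f is negative-definite; reduce −f:
−f: flip: (5,-3,1)→(1,3,5)
−f: translate: b→1 (≡3 mod 2), so (1,3,5)→(1,1,3)
−f: reduced (well bottom): (1,1,3) with a≤c, −a<b≤a
flip sign back: reduced form of f is (-1,-1,-3)
g is negative-definite; reduce −g:
−g: translate: b→9 (≡147 mod 46), so (23,147,235)→(23,9,1)
−g: flip: (23,9,1)→(1,-9,23)
−g: translate: b→1 (≡-9 mod 2), so (1,-9,23)→(1,1,3)
−g: reduced (well bottom): (1,1,3) with a≤c, −a<b≤a
flip sign back: reduced form of g is (-1,-1,-3)
reduced forms (-1, -1, -3) vs (-1, -1, -3) ⇒ equivalent

yes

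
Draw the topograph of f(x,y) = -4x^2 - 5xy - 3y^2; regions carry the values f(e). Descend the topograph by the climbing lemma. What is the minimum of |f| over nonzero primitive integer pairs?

translate: b→-3 (≡5 mod 8), so (4,5,3)→(4,-3,2)
flip: (4,-3,2)→(2,3,4)
translate: b→-1 (≡3 mod 4), so (2,3,4)→(2,-1,3)
reduced (well bottom): (2,-1,3) with a≤c, −a<b≤a
well minimum |f| = |-2| = 2 (negative-definite)

2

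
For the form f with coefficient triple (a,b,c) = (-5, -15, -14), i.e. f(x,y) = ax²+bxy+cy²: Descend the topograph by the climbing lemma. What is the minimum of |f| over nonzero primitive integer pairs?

translate: b→5 (≡15 mod 10), so (5,15,14)→(5,5,4)
flip: (5,5,4)→(4,-5,5)
translate: b→3 (≡-5 mod 8), so (4,-5,5)→(4,3,4)
reduced (well bottom): (4,3,4) with a≤c, −a<b≤a
well minimum |f| = |-4| = 4 (negative-definite)

4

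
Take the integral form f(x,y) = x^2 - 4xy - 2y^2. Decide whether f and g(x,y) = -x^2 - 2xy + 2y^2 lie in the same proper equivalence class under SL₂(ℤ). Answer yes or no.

D₁ = 24, D₂ = 12
discriminants differ ⇒ not SL₂(ℤ)-equivalent

no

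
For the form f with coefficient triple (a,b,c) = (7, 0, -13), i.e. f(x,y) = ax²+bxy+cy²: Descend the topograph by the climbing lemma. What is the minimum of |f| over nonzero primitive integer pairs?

descent: ρ → (-13,0,7)
descent: ρ → (7,14,-6)  [lands on river]
river: ρ → (-6,10,11)
river: ρ → (11,12,-5)
river: ρ → (-5,18,2)
river: ρ → (2,18,-5)
river: ρ → (-5,12,11)
river: ρ → (11,10,-6)
river: ρ → (-6,14,7)
closes: descent 2, river 8
min |a| on river = 2

2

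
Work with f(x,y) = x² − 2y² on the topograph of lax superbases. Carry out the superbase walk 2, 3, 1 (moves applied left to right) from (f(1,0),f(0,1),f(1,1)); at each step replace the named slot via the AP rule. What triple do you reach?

start (1,-2,-1) = (f(1,0),f(0,1),f(1,1))
replace slot 2: 2·(1+(-1)) − (-2) = 2 → (1,2,-1)
replace slot 3: 2·(1+2) − (-1) = 7 → (1,2,7)
replace slot 1: 2·(2+7) − 1 = 17 → (17,2,7)

17,2,7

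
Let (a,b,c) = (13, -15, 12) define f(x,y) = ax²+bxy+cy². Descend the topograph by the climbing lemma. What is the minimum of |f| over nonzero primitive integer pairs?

translate: b→11 (≡-15 mod 26), so (13,-15,12)→(13,11,10)
flip: (13,11,10)→(10,-11,13)
translate: b→9 (≡-11 mod 20), so (10,-11,13)→(10,9,12)
reduced (well bottom): (10,9,12) with a≤c, −a<b≤a
well minimum = a = 10

10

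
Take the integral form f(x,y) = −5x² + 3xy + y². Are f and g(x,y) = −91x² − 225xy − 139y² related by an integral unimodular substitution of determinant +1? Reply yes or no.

D₁ = 29, D₂ = 29
river cycle of f (length 2): (1, 5, -1), (-1, 5, 1)
river cycle of g (length 2): (1, 5, -1), (-1, 5, 1)
cycles coincide ⇒ equivalent

yes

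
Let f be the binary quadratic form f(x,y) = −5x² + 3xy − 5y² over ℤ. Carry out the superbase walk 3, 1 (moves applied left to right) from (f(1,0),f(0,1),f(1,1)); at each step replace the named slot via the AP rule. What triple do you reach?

start (-5,-5,-7) = (f(1,0),f(0,1),f(1,1))
replace slot 3: 2·((-5)+(-5)) − (-7) = -13 → (-5,-5,-13)
replace slot 1: 2·((-5)+(-13)) − (-5) = -31 → (-31,-5,-13)

-31,-5,-13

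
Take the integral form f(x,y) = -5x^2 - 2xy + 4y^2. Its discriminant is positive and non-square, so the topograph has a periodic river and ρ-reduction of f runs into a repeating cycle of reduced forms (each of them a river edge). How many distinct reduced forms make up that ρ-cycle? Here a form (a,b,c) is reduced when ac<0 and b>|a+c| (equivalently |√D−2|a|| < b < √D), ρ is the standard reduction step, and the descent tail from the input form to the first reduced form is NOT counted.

D = 84, ⌊√D⌋ = 9
descent: ρ → (4,2,-5)  [lands on river]
river: ρ → (-5,8,1)
river: ρ → (1,8,-5)
river: ρ → (-5,2,4)
river: ρ → (4,6,-3)
river: ρ → (-3,6,4)
ρ-cycle length = 6 (tail of 1 descent step not counted)

6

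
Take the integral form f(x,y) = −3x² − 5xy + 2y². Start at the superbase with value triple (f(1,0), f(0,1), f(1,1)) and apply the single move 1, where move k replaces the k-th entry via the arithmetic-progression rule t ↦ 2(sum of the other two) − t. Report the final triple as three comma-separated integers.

start (-3,2,-6) = (f(1,0),f(0,1),f(1,1))
replace slot 1: 2·(2+(-6)) − (-3) = -5 → (-5,2,-6)

-5,2,-6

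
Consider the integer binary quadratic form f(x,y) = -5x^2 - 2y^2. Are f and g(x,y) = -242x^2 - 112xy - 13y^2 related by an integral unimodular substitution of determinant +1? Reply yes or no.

D₁ = -40, D₂ = -40
f is negative-definite; reduce −f:
−f: flip: (5,0,2)→(2,0,5)
−f: reduced (well bottom): (2,0,5) with a≤c, −a<b≤a
flip sign back: reduced form of f is (-2,0,-5)
g is negative-definite; reduce −g:
−g: flip: (242,112,13)→(13,-112,242)
−g: translate: b→-8 (≡-112 mod 26), so (13,-112,242)→(13,-8,2)
−g: flip: (13,-8,2)→(2,8,13)
−g: translate: b→0 (≡8 mod 4), so (2,8,13)→(2,0,5)
−g: reduced (well bottom): (2,0,5) with a≤c, −a<b≤a
flip sign back: reduced form of g is (-2,0,-5)
reduced forms (-2, 0, -5) vs (-2, 0, -5) ⇒ equivalent

yes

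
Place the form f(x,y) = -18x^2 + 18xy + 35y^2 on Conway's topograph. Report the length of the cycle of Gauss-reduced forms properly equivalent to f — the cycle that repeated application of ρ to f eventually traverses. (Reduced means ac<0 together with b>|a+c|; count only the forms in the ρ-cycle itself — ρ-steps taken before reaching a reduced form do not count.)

D = 2844, ⌊√D⌋ = 53
river: ρ → (35,52,-1)
river: ρ → (-1,52,35)
river: ρ → (35,18,-18)
river: ρ → (-18,18,35)
ρ-cycle length = 4 (tail of 0 descent steps not counted)

4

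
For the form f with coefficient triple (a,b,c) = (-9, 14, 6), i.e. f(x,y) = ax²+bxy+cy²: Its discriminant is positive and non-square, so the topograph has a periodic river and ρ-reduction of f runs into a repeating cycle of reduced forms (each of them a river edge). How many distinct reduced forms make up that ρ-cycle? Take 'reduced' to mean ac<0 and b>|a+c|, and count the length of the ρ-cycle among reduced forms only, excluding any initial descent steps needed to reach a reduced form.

D = 412, ⌊√D⌋ = 20
river: ρ → (6,10,-13)
river: ρ → (-13,16,3)
river: ρ → (3,20,-1)
river: ρ → (-1,20,3)
river: ρ → (3,16,-13)
river: ρ → (-13,10,6)
river: ρ → (6,14,-9)
river: ρ → (-9,4,11)
river: ρ → (11,18,-2)
river: ρ → (-2,18,11)
river: ρ → (11,4,-9)
river: ρ → (-9,14,6)
ρ-cycle length = 12 (tail of 0 descent steps not counted)

12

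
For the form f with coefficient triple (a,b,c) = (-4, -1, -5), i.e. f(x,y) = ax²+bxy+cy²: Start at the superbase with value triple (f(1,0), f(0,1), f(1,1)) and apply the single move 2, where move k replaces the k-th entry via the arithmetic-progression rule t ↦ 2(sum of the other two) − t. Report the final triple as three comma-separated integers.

start (-4,-5,-10) = (f(1,0),f(0,1),f(1,1))
replace slot 2: 2·((-4)+(-10)) − (-5) = -23 → (-4,-23,-10)

-4,-23,-10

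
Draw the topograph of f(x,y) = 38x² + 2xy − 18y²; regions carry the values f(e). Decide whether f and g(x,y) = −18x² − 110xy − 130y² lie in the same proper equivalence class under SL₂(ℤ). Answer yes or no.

D₁ = 2740, D₂ = 2740
river cycle of f (length 14): (-18, 34, 22), (22, 10, -30), (-30, 50, 2), (2, 50, -30), (-30, 10, 22), (22, 34, -18), (-18, 38, 18), (18, 34, -22), (-22, 10, 30), (30, 50, -2), … (4 more)
river cycle of g (length 14): (-18, 34, 22), (22, 10, -30), (-30, 50, 2), (2, 50, -30), (-30, 10, 22), (22, 34, -18), (-18, 38, 18), (18, 34, -22), (-22, 10, 30), (30, 50, -2), … (4 more)
cycles coincide ⇒ equivalent

yes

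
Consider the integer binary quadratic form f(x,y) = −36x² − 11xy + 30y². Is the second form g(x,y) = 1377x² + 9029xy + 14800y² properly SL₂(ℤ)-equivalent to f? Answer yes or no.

D₁ = 4441, D₂ = 4441
river cycle of f (length 30): (30, 11, -36), (-36, 61, 5), (5, 59, -48), (-48, 37, 16), (16, 59, -15), (-15, 61, 12), (12, 59, -20), (-20, 61, 9), (9, 65, -6), (-6, 55, 59), … (20 more)
river cycle of g (length 30): (5, 59, -48), (-48, 37, 16), (16, 59, -15), (-15, 61, 12), (12, 59, -20), (-20, 61, 9), (9, 65, -6), (-6, 55, 59), (59, 63, -2), (-2, 65, 27), … (20 more)
cycles coincide ⇒ equivalent

yes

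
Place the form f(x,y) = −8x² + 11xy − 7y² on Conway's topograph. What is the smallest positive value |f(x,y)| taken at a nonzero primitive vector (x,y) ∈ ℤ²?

translate: b→5 (≡-11 mod 16), so (8,-11,7)→(8,5,4)
flip: (8,5,4)→(4,-5,8)
translate: b→3 (≡-5 mod 8), so (4,-5,8)→(4,3,7)
reduced (well bottom): (4,3,7) with a≤c, −a<b≤a
well minimum |f| = |-4| = 4 (negative-definite)

4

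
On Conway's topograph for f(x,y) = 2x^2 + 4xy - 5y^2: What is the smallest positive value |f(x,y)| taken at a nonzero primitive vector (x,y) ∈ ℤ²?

river: ρ → (-5,6,1)
river: ρ → (1,6,-5)
river: ρ → (-5,4,2)
river: ρ → (2,4,-5)
closes: descent 0, river 4
min |a| on river = 1

1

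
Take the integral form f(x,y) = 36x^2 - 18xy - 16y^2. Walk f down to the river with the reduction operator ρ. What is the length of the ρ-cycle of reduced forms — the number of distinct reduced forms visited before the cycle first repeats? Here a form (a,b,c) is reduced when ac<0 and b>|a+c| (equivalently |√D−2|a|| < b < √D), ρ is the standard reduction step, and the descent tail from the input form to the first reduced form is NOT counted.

D = 2628, ⌊√D⌋ = 51
descent: ρ → (-16,50,2)  [lands on river]
river: ρ → (2,50,-16)
river: ρ → (-16,46,8)
river: ρ → (8,50,-4)
river: ρ → (-4,46,32)
river: ρ → (32,18,-18)
river: ρ → (-18,18,32)
river: ρ → (32,46,-4)
river: ρ → (-4,50,8)
river: ρ → (8,46,-16)
ρ-cycle length = 10 (tail of 1 descent step not counted)

10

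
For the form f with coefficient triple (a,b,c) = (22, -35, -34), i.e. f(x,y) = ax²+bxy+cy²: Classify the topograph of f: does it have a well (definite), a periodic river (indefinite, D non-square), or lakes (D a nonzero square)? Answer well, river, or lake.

D = b²−4ac = (-35)² − 4·22·(-34) = 4217
D > 0 non-square ⇒ indefinite ⇒ periodic river

river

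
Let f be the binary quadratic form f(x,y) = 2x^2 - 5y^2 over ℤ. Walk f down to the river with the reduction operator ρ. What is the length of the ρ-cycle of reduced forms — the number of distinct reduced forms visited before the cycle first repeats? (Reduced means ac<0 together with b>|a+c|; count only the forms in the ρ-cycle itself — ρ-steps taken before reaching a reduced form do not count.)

D = 40, ⌊√D⌋ = 6
descent: ρ → (-5,0,2)
descent: ρ → (2,4,-3)  [lands on river]
river: ρ → (-3,2,3)
river: ρ → (3,4,-2)
river: ρ → (-2,4,3)
river: ρ → (3,2,-3)
river: ρ → (-3,4,2)
ρ-cycle length = 6 (tail of 2 descent steps not counted)

6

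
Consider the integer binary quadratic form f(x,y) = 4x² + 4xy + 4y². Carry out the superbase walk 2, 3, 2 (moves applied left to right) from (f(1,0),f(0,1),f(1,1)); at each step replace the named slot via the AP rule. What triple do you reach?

start (4,4,12) = (f(1,0),f(0,1),f(1,1))
replace slot 2: 2·(4+12) − 4 = 28 → (4,28,12)
replace slot 3: 2·(4+28) − 12 = 52 → (4,28,52)
replace slot 2: 2·(4+52) − 28 = 84 → (4,84,52)

4,84,52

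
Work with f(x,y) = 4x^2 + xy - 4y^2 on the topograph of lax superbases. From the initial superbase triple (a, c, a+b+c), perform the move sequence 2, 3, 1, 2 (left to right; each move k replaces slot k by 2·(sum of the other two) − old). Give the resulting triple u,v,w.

start (4,-4,1) = (f(1,0),f(0,1),f(1,1))
replace slot 2: 2·(4+1) − (-4) = 14 → (4,14,1)
replace slot 3: 2·(4+14) − 1 = 35 → (4,14,35)
replace slot 1: 2·(14+35) − 4 = 94 → (94,14,35)
replace slot 2: 2·(94+35) − 14 = 244 → (94,244,35)

94,244,35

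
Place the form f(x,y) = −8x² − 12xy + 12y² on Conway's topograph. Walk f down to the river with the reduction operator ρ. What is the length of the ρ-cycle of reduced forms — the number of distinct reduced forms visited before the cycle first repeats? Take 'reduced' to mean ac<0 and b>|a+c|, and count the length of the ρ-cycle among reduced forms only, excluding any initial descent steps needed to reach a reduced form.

D = 528, ⌊√D⌋ = 22
descent: ρ → (12,12,-8)  [lands on river]
river: ρ → (-8,20,4)
river: ρ → (4,20,-8)
river: ρ → (-8,12,12)
ρ-cycle length = 4 (tail of 1 descent step not counted)

4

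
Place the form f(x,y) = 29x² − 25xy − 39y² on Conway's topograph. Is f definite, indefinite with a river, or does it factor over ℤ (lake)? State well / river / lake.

D = b²−4ac = (-25)² − 4·29·(-39) = 5149
D > 0 non-square ⇒ indefinite ⇒ periodic river

river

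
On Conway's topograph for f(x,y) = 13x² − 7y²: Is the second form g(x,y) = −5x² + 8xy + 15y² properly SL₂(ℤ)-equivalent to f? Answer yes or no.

D₁ = 364, D₂ = 364
river cycle of f (length 8): (-7, 14, 6), (6, 10, -11), (-11, 12, 5), (5, 18, -2), (-2, 18, 5), (5, 12, -11), (-11, 10, 6), (6, 14, -7)
river cycle of g (length 8): (-5, 18, 2), (2, 18, -5), (-5, 12, 11), (11, 10, -6), (-6, 14, 7), (7, 14, -6), (-6, 10, 11), (11, 12, -5)
cycles differ ⇒ inequivalent

no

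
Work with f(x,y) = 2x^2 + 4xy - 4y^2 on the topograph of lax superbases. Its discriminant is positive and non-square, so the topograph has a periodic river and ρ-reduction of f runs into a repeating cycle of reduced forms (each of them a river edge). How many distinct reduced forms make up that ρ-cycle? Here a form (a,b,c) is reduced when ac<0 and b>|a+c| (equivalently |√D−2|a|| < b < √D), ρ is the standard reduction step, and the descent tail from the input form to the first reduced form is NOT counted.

D = 48, ⌊√D⌋ = 6
river: ρ → (-4,4,2)
river: ρ → (2,4,-4)
ρ-cycle length = 2 (tail of 0 descent steps not counted)

2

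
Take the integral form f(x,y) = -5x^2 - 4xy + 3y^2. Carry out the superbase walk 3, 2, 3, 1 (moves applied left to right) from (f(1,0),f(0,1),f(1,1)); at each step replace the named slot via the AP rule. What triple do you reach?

start (-5,3,-6) = (f(1,0),f(0,1),f(1,1))
replace slot 3: 2·((-5)+3) − (-6) = 2 → (-5,3,2)
replace slot 2: 2·((-5)+2) − 3 = -9 → (-5,-9,2)
replace slot 3: 2·((-5)+(-9)) − 2 = -30 → (-5,-9,-30)
replace slot 1: 2·((-9)+(-30)) − (-5) = -73 → (-73,-9,-30)

-73,-9,-30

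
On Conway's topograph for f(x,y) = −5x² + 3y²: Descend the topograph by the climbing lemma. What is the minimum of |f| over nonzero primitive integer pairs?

descent: ρ → (3,6,-2)  [lands on river]
river: ρ → (-2,6,3)
closes: descent 1, river 2
min |a| on river = 2

2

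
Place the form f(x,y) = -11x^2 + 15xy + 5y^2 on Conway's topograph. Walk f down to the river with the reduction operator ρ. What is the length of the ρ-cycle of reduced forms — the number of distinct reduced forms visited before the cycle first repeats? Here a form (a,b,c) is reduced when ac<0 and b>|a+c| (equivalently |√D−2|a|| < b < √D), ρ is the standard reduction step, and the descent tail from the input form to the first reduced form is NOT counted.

D = 445, ⌊√D⌋ = 21
river: ρ → (5,15,-11)
river: ρ → (-11,7,9)
river: ρ → (9,11,-9)
river: ρ → (-9,7,11)
river: ρ → (11,15,-5)
river: ρ → (-5,15,11)
river: ρ → (11,7,-9)
river: ρ → (-9,11,9)
river: ρ → (9,7,-11)
river: ρ → (-11,15,5)
ρ-cycle length = 10 (tail of 0 descent steps not counted)

10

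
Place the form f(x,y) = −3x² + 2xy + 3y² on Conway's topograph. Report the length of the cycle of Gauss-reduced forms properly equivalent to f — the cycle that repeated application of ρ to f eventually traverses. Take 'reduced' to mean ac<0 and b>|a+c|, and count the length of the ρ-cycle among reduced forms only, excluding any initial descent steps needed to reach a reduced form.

D = 40, ⌊√D⌋ = 6
river: ρ → (3,4,-2)
river: ρ → (-2,4,3)
river: ρ → (3,2,-3)
river: ρ → (-3,4,2)
river: ρ → (2,4,-3)
river: ρ → (-3,2,3)
ρ-cycle length = 6 (tail of 0 descent steps not counted)

6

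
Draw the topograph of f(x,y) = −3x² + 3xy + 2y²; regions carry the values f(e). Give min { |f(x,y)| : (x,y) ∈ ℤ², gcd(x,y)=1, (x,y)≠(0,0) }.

river: ρ → (2,5,-1)
river: ρ → (-1,5,2)
river: ρ → (2,3,-3)
river: ρ → (-3,3,2)
closes: descent 0, river 4
min |a| on river = 1

1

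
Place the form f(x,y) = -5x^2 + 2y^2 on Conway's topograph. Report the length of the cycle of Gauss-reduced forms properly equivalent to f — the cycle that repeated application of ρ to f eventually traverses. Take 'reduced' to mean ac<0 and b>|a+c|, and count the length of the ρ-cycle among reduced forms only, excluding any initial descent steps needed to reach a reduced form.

D = 40, ⌊√D⌋ = 6
descent: ρ → (2,4,-3)  [lands on river]
river: ρ → (-3,2,3)
river: ρ → (3,4,-2)
river: ρ → (-2,4,3)
river: ρ → (3,2,-3)
river: ρ → (-3,4,2)
ρ-cycle length = 6 (tail of 1 descent step not counted)

6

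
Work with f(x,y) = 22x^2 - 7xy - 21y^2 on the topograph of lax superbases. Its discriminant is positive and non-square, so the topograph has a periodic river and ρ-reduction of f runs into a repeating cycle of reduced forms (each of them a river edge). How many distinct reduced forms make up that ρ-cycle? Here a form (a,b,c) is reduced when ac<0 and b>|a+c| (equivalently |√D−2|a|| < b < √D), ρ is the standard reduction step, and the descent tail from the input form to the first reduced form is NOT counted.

D = 1897, ⌊√D⌋ = 43
descent: ρ → (-21,7,22)  [lands on river]
river: ρ → (22,37,-6)
river: ρ → (-6,35,28)
river: ρ → (28,21,-13)
river: ρ → (-13,31,18)
river: ρ → (18,41,-3)
river: ρ → (-3,43,4)
river: ρ → (4,37,-33)
river: ρ → (-33,29,8)
river: ρ → (8,35,-21)
ρ-cycle length = 10 (tail of 1 descent step not counted)

10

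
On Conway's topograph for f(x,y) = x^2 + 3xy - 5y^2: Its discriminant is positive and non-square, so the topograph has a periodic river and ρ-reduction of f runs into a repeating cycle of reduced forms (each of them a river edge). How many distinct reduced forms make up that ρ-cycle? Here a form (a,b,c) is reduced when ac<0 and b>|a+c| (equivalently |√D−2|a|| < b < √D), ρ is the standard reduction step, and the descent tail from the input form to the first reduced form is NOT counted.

D = 29, ⌊√D⌋ = 5
descent: ρ → (-5,-3,1)
descent: ρ → (1,5,-1)  [lands on river]
river: ρ → (-1,5,1)
ρ-cycle length = 2 (tail of 2 descent steps not counted)

2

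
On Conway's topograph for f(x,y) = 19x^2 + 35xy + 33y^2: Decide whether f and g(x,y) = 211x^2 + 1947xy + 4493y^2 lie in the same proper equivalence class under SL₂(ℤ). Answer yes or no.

D₁ = -1283, D₂ = -1283
f: translate: b→-3 (≡35 mod 38), so (19,35,33)→(19,-3,17)
f: flip: (19,-3,17)→(17,3,19)
f: reduced (well bottom): (17,3,19) with a≤c, −a<b≤a
g: translate: b→-163 (≡1947 mod 422), so (211,1947,4493)→(211,-163,33)
g: flip: (211,-163,33)→(33,163,211)
g: translate: b→31 (≡163 mod 66), so (33,163,211)→(33,31,17)
g: flip: (33,31,17)→(17,-31,33)
g: translate: b→3 (≡-31 mod 34), so (17,-31,33)→(17,3,19)
g: reduced (well bottom): (17,3,19) with a≤c, −a<b≤a
reduced forms (17, 3, 19) vs (17, 3, 19) ⇒ equivalent

yes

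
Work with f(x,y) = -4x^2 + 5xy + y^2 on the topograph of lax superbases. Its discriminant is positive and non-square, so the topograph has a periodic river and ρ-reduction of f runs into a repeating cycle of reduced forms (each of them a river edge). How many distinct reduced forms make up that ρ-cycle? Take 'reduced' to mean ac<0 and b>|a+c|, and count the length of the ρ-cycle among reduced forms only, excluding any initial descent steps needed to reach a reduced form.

D = 41, ⌊√D⌋ = 6
river: ρ → (1,5,-4)
river: ρ → (-4,3,2)
river: ρ → (2,5,-2)
river: ρ → (-2,3,4)
river: ρ → (4,5,-1)
river: ρ → (-1,5,4)
river: ρ → (4,3,-2)
river: ρ → (-2,5,2)
river: ρ → (2,3,-4)
river: ρ → (-4,5,1)
ρ-cycle length = 10 (tail of 0 descent steps not counted)

10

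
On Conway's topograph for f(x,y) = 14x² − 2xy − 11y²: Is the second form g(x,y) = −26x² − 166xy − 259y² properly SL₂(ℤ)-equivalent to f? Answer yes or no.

D₁ = 620, D₂ = 620
river cycle of f (length 4): (-11, 24, 1), (1, 24, -11), (-11, 20, 5), (5, 20, -11)
river cycle of g (length 4): (5, 20, -11), (-11, 24, 1), (1, 24, -11), (-11, 20, 5)
cycles coincide ⇒ equivalent

yes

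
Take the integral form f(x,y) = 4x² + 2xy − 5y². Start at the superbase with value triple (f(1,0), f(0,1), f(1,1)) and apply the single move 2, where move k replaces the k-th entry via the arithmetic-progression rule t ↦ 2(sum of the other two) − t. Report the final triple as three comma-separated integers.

start (4,-5,1) = (f(1,0),f(0,1),f(1,1))
replace slot 2: 2·(4+1) − (-5) = 15 → (4,15,1)

4,15,1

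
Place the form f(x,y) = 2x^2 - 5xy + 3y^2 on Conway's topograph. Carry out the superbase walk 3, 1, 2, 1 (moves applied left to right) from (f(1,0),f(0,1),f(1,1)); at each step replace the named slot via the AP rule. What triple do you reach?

start (2,3,0) = (f(1,0),f(0,1),f(1,1))
replace slot 3: 2·(2+3) − 0 = 10 → (2,3,10)
replace slot 1: 2·(3+10) − 2 = 24 → (24,3,10)
replace slot 2: 2·(24+10) − 3 = 65 → (24,65,10)
replace slot 1: 2·(65+10) − 24 = 126 → (126,65,10)

126,65,10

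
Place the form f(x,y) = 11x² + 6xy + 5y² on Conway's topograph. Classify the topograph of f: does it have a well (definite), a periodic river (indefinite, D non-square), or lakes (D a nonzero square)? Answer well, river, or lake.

D = b²−4ac = 6² − 4·11·5 = -184
D < 0 ⇒ definite ⇒ every region one sign ⇒ single well

well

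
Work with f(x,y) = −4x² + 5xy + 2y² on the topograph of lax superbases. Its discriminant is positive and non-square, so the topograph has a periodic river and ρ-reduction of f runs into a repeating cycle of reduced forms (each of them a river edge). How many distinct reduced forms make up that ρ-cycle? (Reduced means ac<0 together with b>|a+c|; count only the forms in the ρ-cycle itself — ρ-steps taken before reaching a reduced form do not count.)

D = 57, ⌊√D⌋ = 7
river: ρ → (2,7,-1)
river: ρ → (-1,7,2)
river: ρ → (2,5,-4)
river: ρ → (-4,3,3)
river: ρ → (3,3,-4)
river: ρ → (-4,5,2)
ρ-cycle length = 6 (tail of 0 descent steps not counted)

6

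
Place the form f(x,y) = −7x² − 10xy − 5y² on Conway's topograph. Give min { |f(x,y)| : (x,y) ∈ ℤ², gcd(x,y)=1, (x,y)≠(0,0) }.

translate: b→-4 (≡10 mod 14), so (7,10,5)→(7,-4,2)
flip: (7,-4,2)→(2,4,7)
translate: b→0 (≡4 mod 4), so (2,4,7)→(2,0,5)
reduced (well bottom): (2,0,5) with a≤c, −a<b≤a
well minimum |f| = |-2| = 2 (negative-definite)

2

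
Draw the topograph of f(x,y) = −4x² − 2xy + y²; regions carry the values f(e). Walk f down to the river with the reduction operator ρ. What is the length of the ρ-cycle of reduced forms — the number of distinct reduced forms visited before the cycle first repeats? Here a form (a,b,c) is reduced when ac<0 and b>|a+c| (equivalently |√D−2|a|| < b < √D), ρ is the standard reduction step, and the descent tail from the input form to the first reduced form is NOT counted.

D = 20, ⌊√D⌋ = 4
descent: ρ → (1,4,-1)  [lands on river]
river: ρ → (-1,4,1)
ρ-cycle length = 2 (tail of 1 descent step not counted)

2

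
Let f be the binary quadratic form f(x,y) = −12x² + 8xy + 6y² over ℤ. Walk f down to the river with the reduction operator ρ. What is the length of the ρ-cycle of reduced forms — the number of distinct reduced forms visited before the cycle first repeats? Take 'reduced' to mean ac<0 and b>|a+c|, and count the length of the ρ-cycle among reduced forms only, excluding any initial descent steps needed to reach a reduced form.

D = 352, ⌊√D⌋ = 18
river: ρ → (6,16,-4)
river: ρ → (-4,16,6)
river: ρ → (6,8,-12)
river: ρ → (-12,16,2)
river: ρ → (2,16,-12)
river: ρ → (-12,8,6)
ρ-cycle length = 6 (tail of 0 descent steps not counted)

6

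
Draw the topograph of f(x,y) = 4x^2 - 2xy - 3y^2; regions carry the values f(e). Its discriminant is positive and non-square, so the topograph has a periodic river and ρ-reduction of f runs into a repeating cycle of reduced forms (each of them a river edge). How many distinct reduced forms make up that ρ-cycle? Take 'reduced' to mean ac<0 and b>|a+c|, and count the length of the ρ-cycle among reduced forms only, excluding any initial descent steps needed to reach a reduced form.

D = 52, ⌊√D⌋ = 7
descent: ρ → (-3,2,4)  [lands on river]
river: ρ → (4,6,-1)
river: ρ → (-1,6,4)
river: ρ → (4,2,-3)
river: ρ → (-3,4,3)
river: ρ → (3,2,-4)
river: ρ → (-4,6,1)
river: ρ → (1,6,-4)
river: ρ → (-4,2,3)
river: ρ → (3,4,-3)
ρ-cycle length = 10 (tail of 1 descent step not counted)

10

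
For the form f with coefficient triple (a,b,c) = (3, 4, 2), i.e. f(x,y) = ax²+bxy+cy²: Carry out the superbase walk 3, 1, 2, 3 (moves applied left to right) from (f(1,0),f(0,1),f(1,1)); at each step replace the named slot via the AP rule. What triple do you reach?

start (3,2,9) = (f(1,0),f(0,1),f(1,1))
replace slot 3: 2·(3+2) − 9 = 1 → (3,2,1)
replace slot 1: 2·(2+1) − 3 = 3 → (3,2,1)
replace slot 2: 2·(3+1) − 2 = 6 → (3,6,1)
replace slot 3: 2·(3+6) − 1 = 17 → (3,6,17)

3,6,17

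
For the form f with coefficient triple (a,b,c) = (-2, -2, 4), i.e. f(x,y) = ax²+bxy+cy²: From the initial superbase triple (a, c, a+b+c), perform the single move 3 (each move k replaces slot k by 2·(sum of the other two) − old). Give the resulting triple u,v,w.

start (-2,4,0) = (f(1,0),f(0,1),f(1,1))
replace slot 3: 2·((-2)+4) − 0 = 4 → (-2,4,4)

-2,4,4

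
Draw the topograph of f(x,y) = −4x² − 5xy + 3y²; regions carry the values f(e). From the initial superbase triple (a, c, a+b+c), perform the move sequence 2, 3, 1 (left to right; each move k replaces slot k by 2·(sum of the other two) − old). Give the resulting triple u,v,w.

start (-4,3,-6) = (f(1,0),f(0,1),f(1,1))
replace slot 2: 2·((-4)+(-6)) − 3 = -23 → (-4,-23,-6)
replace slot 3: 2·((-4)+(-23)) − (-6) = -48 → (-4,-23,-48)
replace slot 1: 2·((-23)+(-48)) − (-4) = -138 → (-138,-23,-48)

-138,-23,-48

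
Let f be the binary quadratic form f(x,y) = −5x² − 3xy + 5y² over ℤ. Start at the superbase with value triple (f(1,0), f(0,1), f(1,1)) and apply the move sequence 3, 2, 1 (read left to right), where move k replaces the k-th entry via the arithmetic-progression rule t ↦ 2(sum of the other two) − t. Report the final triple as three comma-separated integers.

start (-5,5,-3) = (f(1,0),f(0,1),f(1,1))
replace slot 3: 2·((-5)+5) − (-3) = 3 → (-5,5,3)
replace slot 2: 2·((-5)+3) − 5 = -9 → (-5,-9,3)
replace slot 1: 2·((-9)+3) − (-5) = -7 → (-7,-9,3)

-7,-9,3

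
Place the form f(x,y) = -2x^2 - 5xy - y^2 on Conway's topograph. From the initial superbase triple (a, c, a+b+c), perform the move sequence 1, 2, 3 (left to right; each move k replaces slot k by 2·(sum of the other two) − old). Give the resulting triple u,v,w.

start (-2,-1,-8) = (f(1,0),f(0,1),f(1,1))
replace slot 1: 2·((-1)+(-8)) − (-2) = -16 → (-16,-1,-8)
replace slot 2: 2·((-16)+(-8)) − (-1) = -47 → (-16,-47,-8)
replace slot 3: 2·((-16)+(-47)) − (-8) = -118 → (-16,-47,-118)

-16,-47,-118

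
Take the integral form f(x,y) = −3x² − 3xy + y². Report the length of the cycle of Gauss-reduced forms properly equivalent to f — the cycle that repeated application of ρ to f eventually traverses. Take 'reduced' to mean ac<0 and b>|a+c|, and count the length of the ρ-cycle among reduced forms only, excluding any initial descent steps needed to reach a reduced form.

D = 21, ⌊√D⌋ = 4
descent: ρ → (1,3,-3)  [lands on river]
river: ρ → (-3,3,1)
ρ-cycle length = 2 (tail of 1 descent step not counted)

2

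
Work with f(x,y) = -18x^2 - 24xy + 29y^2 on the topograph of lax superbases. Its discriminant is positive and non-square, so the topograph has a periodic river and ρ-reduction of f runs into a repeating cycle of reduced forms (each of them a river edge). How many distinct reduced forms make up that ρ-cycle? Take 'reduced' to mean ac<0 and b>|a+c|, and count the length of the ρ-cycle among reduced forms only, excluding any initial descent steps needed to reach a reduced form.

D = 2664, ⌊√D⌋ = 51
descent: ρ → (29,24,-18)  [lands on river]
river: ρ → (-18,48,5)
river: ρ → (5,42,-45)
river: ρ → (-45,48,2)
river: ρ → (2,48,-45)
river: ρ → (-45,42,5)
river: ρ → (5,48,-18)
river: ρ → (-18,24,29)
river: ρ → (29,34,-13)
river: ρ → (-13,44,14)
river: ρ → (14,40,-19)
river: ρ → (-19,36,18)
river: ρ → (18,36,-19)
river: ρ → (-19,40,14)
river: ρ → (14,44,-13)
river: ρ → (-13,34,29)
ρ-cycle length = 16 (tail of 1 descent step not counted)

16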